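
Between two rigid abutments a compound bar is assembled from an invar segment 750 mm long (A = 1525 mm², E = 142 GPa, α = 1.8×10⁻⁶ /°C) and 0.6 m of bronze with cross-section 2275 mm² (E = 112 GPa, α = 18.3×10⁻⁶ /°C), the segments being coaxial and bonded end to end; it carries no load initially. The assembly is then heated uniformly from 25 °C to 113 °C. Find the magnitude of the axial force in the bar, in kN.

If the supports were absent, the total length change would be Σ αᵢΔT Lᵢ = 1.8×10⁻⁶×88×750 + 18.3×10⁻⁶×88×600 = 1.085 mm.
Since the ends are fixed, an axial force P builds up, equal in every segment, with P · Σ Lᵢ/(AᵢEᵢ) = δ_free.
The series flexibility is Σ Lᵢ/(AᵢEᵢ) = 750/(1525×142×10³) + 600/(2275×112×10³) = 5.818×10⁻⁶ mm/N.
Hence P = δ_free / Σ(L/AE) = 1.085/5.818×10⁻⁶ = 186.5 kN (compressive).

P ≈ 186 kN (compressive)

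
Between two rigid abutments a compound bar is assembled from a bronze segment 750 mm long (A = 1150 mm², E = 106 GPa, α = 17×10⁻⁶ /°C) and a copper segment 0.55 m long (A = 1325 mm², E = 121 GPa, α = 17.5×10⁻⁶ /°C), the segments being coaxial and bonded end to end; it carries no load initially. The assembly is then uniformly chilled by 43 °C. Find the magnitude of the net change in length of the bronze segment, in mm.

|ΔL| ≈ 0.0695 mm

With the walls removed the bar would change length by δ_free = Σ αᵢΔT Lᵢ = 17×10⁻⁶×43×750 + 17.5×10⁻⁶×43×550 = 0.9621 mm.
The rigid supports impose zero overall length change; the single axial force P common to all segments must satisfy P Σ Lᵢ/(AᵢEᵢ) = δ_free.
The series flexibility is Σ Lᵢ/(AᵢEᵢ) = 750/(1150×106×10³) + 550/(1325×121×10³) = 9.583×10⁻⁶ mm/N.
So P = 0.9621 / 9.583×10⁻⁶ = 100.4 kN, tensile.
For the bronze segment, free thermal change = 17×10⁻⁶×43×750 = 0.5483 mm and elastic change from P = 100400×750/(1150×106×10³) = 0.6177 mm; these oppose, so the net change is 0.0695 mm (segment lengthens).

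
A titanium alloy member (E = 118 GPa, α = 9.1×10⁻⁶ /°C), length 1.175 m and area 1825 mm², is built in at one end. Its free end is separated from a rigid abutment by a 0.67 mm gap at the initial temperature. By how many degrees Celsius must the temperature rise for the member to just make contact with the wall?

Contact occurs when the free expansion equals the gap: αΔT L = 0.67 mm.
ΔT = 0.67 / (9.1×10⁻⁶ × 1175) = 62.66 °C.

ΔT ≈ 62.7 °C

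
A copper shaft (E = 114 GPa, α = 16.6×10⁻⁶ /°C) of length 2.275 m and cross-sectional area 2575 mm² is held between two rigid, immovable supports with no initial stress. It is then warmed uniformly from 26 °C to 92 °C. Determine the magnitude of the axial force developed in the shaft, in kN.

Full restraint means ε = 0, so the stress is σ = EαΔT = 114×10³ × 16.6×10⁻⁶ × 66 = 124.9 MPa.
Then P = σA = 124.9 × 2575 mm² = 321.6 kN, compressive.

P ≈ 322 kN (compressive)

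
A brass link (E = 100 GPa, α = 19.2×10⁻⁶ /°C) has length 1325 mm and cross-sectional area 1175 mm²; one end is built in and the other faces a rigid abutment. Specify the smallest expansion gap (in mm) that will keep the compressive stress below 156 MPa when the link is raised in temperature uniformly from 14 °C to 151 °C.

g ≈ 1.42 mm

Free expansion if unrestrained: δ_free = αΔT L = 19.2×10⁻⁶ × 137 × 1325 = 3.485 mm.
A stress of 156 MPa corresponds to the wall pushing the link back by σL/E = 156×1325/(100×10³) = 2.067 mm.
So the gap has to take up the difference, g_min = δ_free − σL/E = 3.485 − 2.067 = 1.418 mm.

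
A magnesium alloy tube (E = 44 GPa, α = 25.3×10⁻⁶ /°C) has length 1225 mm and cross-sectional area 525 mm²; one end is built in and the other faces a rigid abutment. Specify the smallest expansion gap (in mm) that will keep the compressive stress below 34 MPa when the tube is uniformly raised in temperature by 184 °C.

g ≈ 4.76 mm

Free expansion if unrestrained: δ_free = αΔT L = 25.3×10⁻⁶ × 184 × 1225 = 5.703 mm.
At the allowable stress the elastic shortening the wall may impose is σL/E = 34 × 1225 / (44×10³) = 0.9466 mm.
So the gap has to take up the difference, g_min = δ_free − σL/E = 5.703 − 0.9466 = 4.756 mm.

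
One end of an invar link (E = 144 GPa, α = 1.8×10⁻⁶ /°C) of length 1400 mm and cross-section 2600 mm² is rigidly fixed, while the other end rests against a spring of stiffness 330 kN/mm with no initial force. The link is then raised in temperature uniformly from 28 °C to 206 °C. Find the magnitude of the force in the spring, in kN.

P ≈ 66.3 kN

Free thermal expansion: δ_free = αΔT L = 1.8×10⁻⁶ × 178 × 1400 = 0.4486 mm.
With a force P in the spring, the elastic change of the link is PL/(AE) and that of the spring is P/k; compatibility requires their sum to equal δ_free.
P [ L/(AE) + 1/k ] = δ_free → P [ 1400/(2600×144×10³) + 1/(330×10³) ] = 0.4486.
P = 0.4486 / 6.77×10⁻⁶ = 66260 N.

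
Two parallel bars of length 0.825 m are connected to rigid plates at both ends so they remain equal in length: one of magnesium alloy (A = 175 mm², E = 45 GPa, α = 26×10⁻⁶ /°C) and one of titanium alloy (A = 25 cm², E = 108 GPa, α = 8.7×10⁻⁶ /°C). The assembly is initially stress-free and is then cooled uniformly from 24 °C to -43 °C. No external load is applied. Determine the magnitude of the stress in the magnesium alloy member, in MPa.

Equilibrium of a rigid end plate with no external load gives equal and opposite internal forces ±P in the two members. Since α_{magnesium alloy} > α_{titanium alloy}, cooling drives the magnesium alloy into tension and the titanium alloy into compression.
Equating the net (thermal + elastic) strains gives |α₁ − α₂|·ΔT = P·[1/(A₁E₁) + 1/(A₂E₂)].
|α₁ − α₂|·ΔT = 17.3×10⁻⁶ × 67 = 0.001159.
1/(A₁E₁) + 1/(A₂E₂) = 1/(175×45×10³) + 1/(2500×108×10³) = 1.307×10⁻⁷ N⁻¹.
P = 0.001159 / 1.307×10⁻⁷ = 8869 N = 8.869 kN.
σ_{magnesium alloy} = P/A₁ = 8869/175 = 50.68 MPa, tensile.

σ ≈ 50.7 MPa (tensile)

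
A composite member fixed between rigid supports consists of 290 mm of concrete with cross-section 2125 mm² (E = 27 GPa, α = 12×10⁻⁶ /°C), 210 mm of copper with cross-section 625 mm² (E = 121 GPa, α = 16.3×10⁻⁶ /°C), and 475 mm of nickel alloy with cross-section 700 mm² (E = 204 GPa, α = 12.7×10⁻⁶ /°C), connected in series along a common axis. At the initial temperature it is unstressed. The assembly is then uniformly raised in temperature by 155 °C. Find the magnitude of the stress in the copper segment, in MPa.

σ ≈ 288 MPa (compressive)

With the walls removed the bar would change length by δ_free = Σ αᵢΔT Lᵢ = 12×10⁻⁶×155×290 + 16.3×10⁻⁶×155×210 + 12.7×10⁻⁶×155×475 = 2.005 mm.
The rigid supports impose zero overall length change; the single axial force P common to all segments must satisfy P Σ Lᵢ/(AᵢEᵢ) = δ_free.
The series flexibility is Σ Lᵢ/(AᵢEᵢ) = 290/(2125×27×10³) + 210/(625×121×10³) + 475/(700×204×10³) = 1.116×10⁻⁵ mm/N.
Hence P = δ_free / Σ(L/AE) = 2.005/1.116×10⁻⁵ = 179.7 kN (compressive).
σ_{copper} = P / A = 179700 / 625 = 287.5 MPa.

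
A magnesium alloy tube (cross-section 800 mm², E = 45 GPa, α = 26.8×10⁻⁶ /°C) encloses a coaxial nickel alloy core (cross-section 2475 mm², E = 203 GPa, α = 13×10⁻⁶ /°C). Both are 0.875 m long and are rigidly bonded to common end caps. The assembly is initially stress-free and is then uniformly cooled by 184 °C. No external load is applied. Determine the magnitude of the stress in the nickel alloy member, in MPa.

σ ≈ 34.5 MPa (compressive)

Equilibrium of a rigid end plate with no external load gives equal and opposite internal forces ±P in the two members. Since α_{magnesium alloy} > α_{nickel alloy}, cooling drives the magnesium alloy into tension and the nickel alloy into compression.
Equating the net (thermal + elastic) strains gives |α₁ − α₂|·ΔT = P·[1/(A₁E₁) + 1/(A₂E₂)].
|α₁ − α₂|·ΔT = 13.8×10⁻⁶ × 184 = 0.002539.
1/(A₁E₁) + 1/(A₂E₂) = 1/(800×45×10³) + 1/(2475×203×10³) = 2.977×10⁻⁸ N⁻¹.
P = 0.002539 / 2.977×10⁻⁸ = 85300 N = 85.3 kN.
σ_{nickel alloy} = P/A₂ = 85300/2475 = 34.46 MPa, compressive.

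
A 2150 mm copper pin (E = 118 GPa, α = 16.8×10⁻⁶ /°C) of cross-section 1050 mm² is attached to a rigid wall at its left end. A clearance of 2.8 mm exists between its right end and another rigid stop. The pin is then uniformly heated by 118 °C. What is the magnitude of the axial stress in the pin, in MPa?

If the wall were absent the pin would grow by αΔT L = 16.8×10⁻⁶ × 118 × 2150 = 4.262 mm.
After closing the 2.8 mm clearance, 4.262 − 2.8 = 1.462 mm of expansion remains to be suppressed by the wall.
So σ = E(δ_free − g)/L = 118×10³ × 1.462/2150 = 80.25 MPa.

σ ≈ 80.2 MPa (compressive)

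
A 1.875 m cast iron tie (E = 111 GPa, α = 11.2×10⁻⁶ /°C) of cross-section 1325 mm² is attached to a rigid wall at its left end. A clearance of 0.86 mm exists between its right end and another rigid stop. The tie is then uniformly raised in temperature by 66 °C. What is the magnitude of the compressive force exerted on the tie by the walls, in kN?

P ≈ 41.3 kN

Free thermal elongation = αΔT L = 11.2×10⁻⁶ × 66 × 1875 = 1.386 mm.
This exceeds the 0.86 mm gap, so the wall pushes back. The portion of expansion that must be recovered elastically is δ_free − gap = 1.386 − 0.86 = 0.526 mm.
That suppressed elongation corresponds to σ = E·Δ/L = 111×10³ × 0.526/1875 = 31.14 MPa.
Force on the wall = σA = 31.14 × 1325 mm² = 41.26 kN.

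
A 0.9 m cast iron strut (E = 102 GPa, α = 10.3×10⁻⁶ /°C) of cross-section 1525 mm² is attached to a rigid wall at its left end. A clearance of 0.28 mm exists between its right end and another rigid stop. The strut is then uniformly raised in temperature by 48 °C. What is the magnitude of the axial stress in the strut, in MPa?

If the wall were absent the strut would grow by αΔT L = 10.3×10⁻⁶ × 48 × 900 = 0.445 mm.
This exceeds the 0.28 mm gap, so the wall pushes back. The portion of expansion that must be recovered elastically is δ_free − gap = 0.445 − 0.28 = 0.165 mm.
So σ = E(δ_free − g)/L = 102×10³ × 0.165/900 = 18.7 MPa.

σ ≈ 18.7 MPa (compressive)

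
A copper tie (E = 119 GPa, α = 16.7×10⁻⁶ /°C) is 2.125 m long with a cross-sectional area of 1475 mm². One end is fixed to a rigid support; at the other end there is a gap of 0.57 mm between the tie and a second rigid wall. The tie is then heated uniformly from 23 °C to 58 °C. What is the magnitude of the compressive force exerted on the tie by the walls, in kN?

Unrestrained expansion: δ_free = αΔT L = 16.7×10⁻⁶ × 35 × 2125 = 1.242 mm.
After closing the 0.57 mm clearance, 1.242 − 0.57 = 0.6721 mm of expansion remains to be suppressed by the wall.
Compatibility: PL/(AE) = 0.6721 mm, so σ = P/A = E × (0.6721/2125) = 37.64 MPa.
P = σA = 37.64 × 1475 = 55.51 kN.

P ≈ 55.5 kN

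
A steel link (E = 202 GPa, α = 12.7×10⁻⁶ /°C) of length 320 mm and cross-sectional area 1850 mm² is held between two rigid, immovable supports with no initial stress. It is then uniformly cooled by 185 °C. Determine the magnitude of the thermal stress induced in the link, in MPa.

Because both ends are immovable the net strain is zero, and the suppressed thermal strain is αΔT = 12.7×10⁻⁶ × 185 = 2349.5×10⁻⁶.
The stress required to suppress this strain is σ = Eε = 202×10³ × 2349.5×10⁻⁶ = 474.6 MPa, tensile since the link is trying to contract.

σ ≈ 475 MPa (tensile)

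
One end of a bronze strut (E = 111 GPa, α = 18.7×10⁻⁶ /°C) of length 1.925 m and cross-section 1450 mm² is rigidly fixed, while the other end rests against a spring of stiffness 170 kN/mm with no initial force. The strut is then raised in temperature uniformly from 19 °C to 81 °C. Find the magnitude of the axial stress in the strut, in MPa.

σ ≈ 86.3 MPa (compressive)

Free thermal expansion: δ_free = αΔT L = 18.7×10⁻⁶ × 62 × 1925 = 2.232 mm.
With a force P in the spring, the elastic change of the strut is PL/(AE) and that of the spring is P/k; compatibility requires their sum to equal δ_free.
P [ L/(AE) + 1/k ] = δ_free → P [ 1925/(1450×111×10³) + 1/(170×10³) ] = 2.232.
P = 2.232 / 1.784×10⁻⁵ = 125100 N.
σ = P/A = 125100/1450 = 86.27 MPa.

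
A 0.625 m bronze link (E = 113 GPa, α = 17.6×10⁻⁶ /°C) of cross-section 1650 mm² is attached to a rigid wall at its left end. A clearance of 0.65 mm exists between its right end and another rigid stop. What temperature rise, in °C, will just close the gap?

Contact occurs when the free expansion equals the gap: αΔT L = 0.65 mm.
So ΔT = g/(αL) = 0.65/(17.6×10⁻⁶ × 625) = 59.09 °C.

ΔT ≈ 59.1 °C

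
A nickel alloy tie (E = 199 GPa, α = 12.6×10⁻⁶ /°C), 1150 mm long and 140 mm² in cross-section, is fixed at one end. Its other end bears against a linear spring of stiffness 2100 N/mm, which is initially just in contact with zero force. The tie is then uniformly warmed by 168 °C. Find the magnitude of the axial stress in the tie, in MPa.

The unrestrained thermal change is αΔT L = 12.6×10⁻⁶ × 168 × 1150 = 2.434 mm.
Let P be the compressive force at the spring. The tie shortens elastically by PL/(AE) and the spring compresses by P/k; together these equal δ_free.
P [ L/(AE) + 1/k ] = δ_free → P [ 1150/(140×199×10³) + 1/(2100) ] = 2.434.
P = 2.434 / 0.0005175 = 4704 N.
σ = P/A = 4704/140 = 33.6 MPa.

σ ≈ 33.6 MPa (compressive)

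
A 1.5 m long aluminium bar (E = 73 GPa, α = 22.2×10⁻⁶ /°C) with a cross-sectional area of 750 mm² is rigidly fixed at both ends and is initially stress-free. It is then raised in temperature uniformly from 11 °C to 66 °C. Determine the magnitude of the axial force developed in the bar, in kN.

P ≈ 66.8 kN (compressive)

With zero net strain, σ = E·αΔT = 73 GPa × 22.2×10⁻⁶ × 55 = 89.13 MPa.
Axial force P = σA = 89.13 × 750 = 66850 N = 66.85 kN, compressive.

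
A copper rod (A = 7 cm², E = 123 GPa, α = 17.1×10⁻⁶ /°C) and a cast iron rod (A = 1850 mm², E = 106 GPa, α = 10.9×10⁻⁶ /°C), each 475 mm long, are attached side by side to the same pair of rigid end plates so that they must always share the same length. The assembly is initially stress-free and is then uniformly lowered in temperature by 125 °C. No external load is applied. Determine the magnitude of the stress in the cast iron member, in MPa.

σ ≈ 25.1 MPa (compressive)

The copper has the larger α, so on cooling it would change length more than the cast iron if both were free. The rigid plates force a common final length, so the copper is put into tension and the cast iron into compression, with equal and opposite forces P (no external load).
Equating the net (thermal + elastic) strains gives |α₁ − α₂|·ΔT = P·[1/(A₁E₁) + 1/(A₂E₂)].
|α₁ − α₂|·ΔT = 6.2×10⁻⁶ × 125 = 0.000775.
1/(A₁E₁) + 1/(A₂E₂) = 1/(700×123×10³) + 1/(1850×106×10³) = 1.671×10⁻⁸ N⁻¹.
So P = 0.000775 / 1.671×10⁻⁸ = 46.37 kN.
σ_{cast iron} = P/A₂ = 46370/1850 = 25.06 MPa, compressive.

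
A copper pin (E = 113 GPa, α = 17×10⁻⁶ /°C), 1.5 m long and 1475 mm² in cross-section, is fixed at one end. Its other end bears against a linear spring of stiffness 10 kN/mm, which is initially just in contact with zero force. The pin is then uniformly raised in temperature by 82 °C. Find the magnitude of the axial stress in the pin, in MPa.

Free thermal expansion: δ_free = αΔT L = 17×10⁻⁶ × 82 × 1500 = 2.091 mm.
Let P be the compressive force at the spring. The pin shortens elastically by PL/(AE) and the spring compresses by P/k; together these equal δ_free.
So P = δ_free / [L/(AE) + 1/k] = 2.091 / [ 1500/(1475×113×10³) + 1/(10×10³) ].
P = 2.091 / 0.000109 = 19180 N.
σ = P/A = 19180/1475 = 13.01 MPa.

σ ≈ 13 MPa (compressive)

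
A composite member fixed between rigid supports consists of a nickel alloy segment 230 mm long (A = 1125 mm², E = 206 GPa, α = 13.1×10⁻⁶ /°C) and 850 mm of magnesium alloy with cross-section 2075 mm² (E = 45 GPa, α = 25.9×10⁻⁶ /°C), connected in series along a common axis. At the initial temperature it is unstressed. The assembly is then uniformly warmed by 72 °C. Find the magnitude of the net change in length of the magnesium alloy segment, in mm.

|ΔL| ≈ 0.0398 mm

With the walls removed the bar would change length by δ_free = Σ αᵢΔT Lᵢ = 13.1×10⁻⁶×72×230 + 25.9×10⁻⁶×72×850 = 1.802 mm.
The walls prevent any net length change, so an axial force P (same in every segment) develops. Compatibility: P · Σ Lᵢ/(AᵢEᵢ) = δ_free.
The series flexibility is Σ Lᵢ/(AᵢEᵢ) = 230/(1125×206×10³) + 850/(2075×45×10³) = 1.01×10⁻⁵ mm/N.
Hence P = δ_free / Σ(L/AE) = 1.802/1.01×10⁻⁵ = 178.5 kN (compressive).
For the magnesium alloy segment, free thermal change = 25.9×10⁻⁶×72×850 = 1.585 mm and elastic change from P = 178500×850/(2075×45×10³) = 1.625 mm; these oppose, so the net change is 0.0398 mm (segment shortens).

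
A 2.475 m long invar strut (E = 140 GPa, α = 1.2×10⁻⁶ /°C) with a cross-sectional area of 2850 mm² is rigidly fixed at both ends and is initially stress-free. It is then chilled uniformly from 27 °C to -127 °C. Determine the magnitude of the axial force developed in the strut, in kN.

P ≈ 73.7 kN (tensile)

Full restraint means ε = 0, so the stress is σ = EαΔT = 140×10³ × 1.2×10⁻⁶ × 154 = 25.87 MPa.
P = AEαΔT = 2850 × 140×10³ × 1.2×10⁻⁶ × 154 = 73.74 kN (tensile).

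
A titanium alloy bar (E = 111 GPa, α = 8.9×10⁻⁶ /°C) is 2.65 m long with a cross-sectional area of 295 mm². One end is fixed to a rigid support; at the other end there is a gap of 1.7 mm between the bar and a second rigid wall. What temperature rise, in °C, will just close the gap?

The gap closes when αΔT L = 1.7 mm, since the bar is still unstressed at that instant.
ΔT = 1.7 / (8.9×10⁻⁶ × 2650) = 72.08 °C.

ΔT ≈ 72.1 °C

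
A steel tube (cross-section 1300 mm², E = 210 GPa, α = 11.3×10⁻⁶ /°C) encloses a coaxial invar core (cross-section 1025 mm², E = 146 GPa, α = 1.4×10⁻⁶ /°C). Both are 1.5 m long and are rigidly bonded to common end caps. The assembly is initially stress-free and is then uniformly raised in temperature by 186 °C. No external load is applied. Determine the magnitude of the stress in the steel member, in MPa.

σ ≈ 137 MPa (compressive)

Equilibrium of a rigid end plate with no external load gives equal and opposite internal forces ±P in the two members. Since α_{steel} > α_{invar}, heating drives the steel into compression and the invar into tension.
Equating the net (thermal + elastic) strains gives |α₁ − α₂|·ΔT = P·[1/(A₁E₁) + 1/(A₂E₂)].
|α₁ − α₂|·ΔT = 9.9×10⁻⁶ × 186 = 0.001841.
1/(A₁E₁) + 1/(A₂E₂) = 1/(1300×210×10³) + 1/(1025×146×10³) = 1.035×10⁻⁸ N⁻¹.
So P = 0.001841 / 1.035×10⁻⁸ = 178 kN.
σ_{steel} = P/A₁ = 178000/1300 = 136.9 MPa, compressive.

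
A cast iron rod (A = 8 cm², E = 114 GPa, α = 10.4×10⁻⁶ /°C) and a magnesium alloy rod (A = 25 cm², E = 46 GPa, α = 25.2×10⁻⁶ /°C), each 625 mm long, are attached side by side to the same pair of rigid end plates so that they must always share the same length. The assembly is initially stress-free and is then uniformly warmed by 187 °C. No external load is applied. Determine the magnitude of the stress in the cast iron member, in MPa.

σ ≈ 176 MPa (tensile)

Equilibrium of a rigid end plate with no external load gives equal and opposite internal forces ±P in the two members. Since α_{magnesium alloy} > α_{cast iron}, heating drives the magnesium alloy into compression and the cast iron into tension.
Compatibility of the two members (thermal + elastic change equal): (α₁ − α₂)ΔT = P·[1/(A₁E₁) + 1/(A₂E₂)].
|α₁ − α₂|·ΔT = 14.8×10⁻⁶ × 187 = 0.002768.
1/(A₁E₁) + 1/(A₂E₂) = 1/(800×114×10³) + 1/(2500×46×10³) = 1.966×10⁻⁸ N⁻¹.
P = 0.002768 / 1.966×10⁻⁸ = 140800 N = 140.8 kN.
σ_{cast iron} = P/A₁ = 140800/800 = 176 MPa, tensile.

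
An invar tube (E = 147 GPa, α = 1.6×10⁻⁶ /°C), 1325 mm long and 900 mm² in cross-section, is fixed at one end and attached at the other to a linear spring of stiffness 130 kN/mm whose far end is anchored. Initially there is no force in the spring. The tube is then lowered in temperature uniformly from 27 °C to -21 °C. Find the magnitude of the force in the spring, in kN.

Free thermal contraction: δ_free = αΔT L = 1.6×10⁻⁶ × 48 × 1325 = 0.1018 mm.
With a force P in the spring, the elastic change of the tube is PL/(AE) and that of the spring is P/k; compatibility requires their sum to equal δ_free.
P [ L/(AE) + 1/k ] = δ_free → P [ 1325/(900×147×10³) + 1/(130×10³) ] = 0.1018.
P = 0.1018 / 1.771×10⁻⁵ = 5747 N.

P ≈ 5.75 kN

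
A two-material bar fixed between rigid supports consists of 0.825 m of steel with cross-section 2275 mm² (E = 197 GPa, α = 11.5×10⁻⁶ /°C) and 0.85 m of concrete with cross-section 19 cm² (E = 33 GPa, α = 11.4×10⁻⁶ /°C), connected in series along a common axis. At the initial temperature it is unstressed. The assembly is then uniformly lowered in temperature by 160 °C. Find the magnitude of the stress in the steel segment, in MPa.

σ ≈ 87.6 MPa (tensile)

If the supports were absent, the total length change would be Σ αᵢΔT Lᵢ = 11.5×10⁻⁶×160×825 + 11.4×10⁻⁶×160×850 = 3.068 mm.
Since the ends are fixed, an axial force P builds up, equal in every segment, with P · Σ Lᵢ/(AᵢEᵢ) = δ_free.
The series flexibility is Σ Lᵢ/(AᵢEᵢ) = 825/(2275×197×10³) + 850/(1900×33×10³) = 1.54×10⁻⁵ mm/N.
Hence P = δ_free / Σ(L/AE) = 3.068/1.54×10⁻⁵ = 199.3 kN (tensile).
σ_{steel} = P / A = 199300 / 2275 = 87.6 MPa.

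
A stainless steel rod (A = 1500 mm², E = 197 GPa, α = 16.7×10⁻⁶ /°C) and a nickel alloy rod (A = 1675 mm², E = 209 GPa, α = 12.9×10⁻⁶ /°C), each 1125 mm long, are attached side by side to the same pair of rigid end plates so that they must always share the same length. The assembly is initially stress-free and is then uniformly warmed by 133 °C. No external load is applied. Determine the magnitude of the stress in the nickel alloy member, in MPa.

Equilibrium of a rigid end plate with no external load gives equal and opposite internal forces ±P in the two members. Since α_{stainless steel} > α_{nickel alloy}, heating drives the stainless steel into compression and the nickel alloy into tension.
Compatibility of the two members (thermal + elastic change equal): (α₁ − α₂)ΔT = P·[1/(A₁E₁) + 1/(A₂E₂)].
|α₁ − α₂|·ΔT = 3.8×10⁻⁶ × 133 = 0.0005054.
1/(A₁E₁) + 1/(A₂E₂) = 1/(1500×197×10³) + 1/(1675×209×10³) = 6.241×10⁻⁹ N⁻¹.
So P = 0.0005054 / 6.241×10⁻⁹ = 80.99 kN.
σ_{nickel alloy} = P/A₂ = 80990/1675 = 48.35 MPa, tensile.

σ ≈ 48.3 MPa (tensile)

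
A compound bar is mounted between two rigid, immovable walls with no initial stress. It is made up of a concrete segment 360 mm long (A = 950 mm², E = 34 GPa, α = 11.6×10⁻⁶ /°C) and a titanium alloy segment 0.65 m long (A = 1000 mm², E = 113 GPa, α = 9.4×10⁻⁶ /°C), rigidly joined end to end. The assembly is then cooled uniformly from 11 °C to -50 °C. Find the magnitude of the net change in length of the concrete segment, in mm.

If the supports were absent, the total length change would be Σ αᵢΔT Lᵢ = 11.6×10⁻⁶×61×360 + 9.4×10⁻⁶×61×650 = 0.6274 mm.
The walls prevent any net length change, so an axial force P (same in every segment) develops. Compatibility: P · Σ Lᵢ/(AᵢEᵢ) = δ_free.
Σ Lᵢ/(AᵢEᵢ) = 360/(950×34×10³) + 650/(1000×113×10³) = 1.69×10⁻⁵ mm/N.
Hence P = δ_free / Σ(L/AE) = 0.6274/1.69×10⁻⁵ = 37.13 kN (tensile).
For the concrete segment, free thermal change = 11.6×10⁻⁶×61×360 = 0.2547 mm and elastic change from P = 37130×360/(950×34×10³) = 0.4139 mm; these oppose, so the net change is 0.159 mm (segment lengthens).

|ΔL| ≈ 0.159 mm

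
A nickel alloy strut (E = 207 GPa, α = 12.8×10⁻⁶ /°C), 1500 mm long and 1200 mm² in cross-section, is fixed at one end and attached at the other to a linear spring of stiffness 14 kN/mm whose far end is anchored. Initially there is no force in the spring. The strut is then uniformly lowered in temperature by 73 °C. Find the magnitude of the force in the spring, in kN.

If the spring were absent the strut would shorten by αΔT L = 12.8×10⁻⁶ × 73 × 1500 = 1.402 mm.
Let P be the tensile force in the spring. The strut extends elastically by PL/(AE) and the spring stretches by P/k; together these equal δ_free.
P [ L/(AE) + 1/k ] = δ_free → P [ 1500/(1200×207×10³) + 1/(14×10³) ] = 1.402.
P = 1.402 / 7.747×10⁻⁵ = 18090 N.

P ≈ 18.1 kN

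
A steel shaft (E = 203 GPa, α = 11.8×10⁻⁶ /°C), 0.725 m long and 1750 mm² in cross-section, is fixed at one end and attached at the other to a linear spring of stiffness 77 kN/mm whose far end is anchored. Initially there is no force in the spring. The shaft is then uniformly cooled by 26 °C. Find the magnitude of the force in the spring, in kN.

P ≈ 14.8 kN

The unrestrained thermal change is αΔT L = 11.8×10⁻⁶ × 26 × 725 = 0.2224 mm.
With a force P in the spring, the elastic change of the shaft is PL/(AE) and that of the spring is P/k; compatibility requires their sum to equal δ_free.
P [ L/(AE) + 1/k ] = δ_free → P [ 725/(1750×203×10³) + 1/(77×10³) ] = 0.2224.
P = 0.2224 / 1.503×10⁻⁵ = 14800 N.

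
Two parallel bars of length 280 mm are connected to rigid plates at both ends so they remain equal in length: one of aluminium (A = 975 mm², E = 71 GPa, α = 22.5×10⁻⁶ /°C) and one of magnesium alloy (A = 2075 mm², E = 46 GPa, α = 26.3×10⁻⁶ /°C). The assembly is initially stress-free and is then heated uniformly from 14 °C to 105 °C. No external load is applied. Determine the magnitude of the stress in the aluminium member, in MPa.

σ ≈ 14.2 MPa (tensile)

The magnesium alloy has the larger α, so on heating it would change length more than the aluminium if both were free. The rigid plates force a common final length, so the magnesium alloy is put into compression and the aluminium into tension, with equal and opposite forces P (no external load).
Equating the net (thermal + elastic) strains gives |α₁ − α₂|·ΔT = P·[1/(A₁E₁) + 1/(A₂E₂)].
|α₁ − α₂|·ΔT = 3.8×10⁻⁶ × 91 = 0.0003458.
1/(A₁E₁) + 1/(A₂E₂) = 1/(975×71×10³) + 1/(2075×46×10³) = 2.492×10⁻⁸ N⁻¹.
P = 0.0003458 / 2.492×10⁻⁸ = 13880 N = 13.88 kN.
σ_{aluminium} = P/A₁ = 13880/975 = 14.23 MPa, tensile.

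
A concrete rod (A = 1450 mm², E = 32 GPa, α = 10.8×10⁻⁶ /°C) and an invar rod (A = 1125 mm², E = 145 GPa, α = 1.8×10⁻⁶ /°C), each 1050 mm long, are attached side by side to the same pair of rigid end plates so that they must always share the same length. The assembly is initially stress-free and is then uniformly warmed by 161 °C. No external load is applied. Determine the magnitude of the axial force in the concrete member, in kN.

P ≈ 52.3 kN (compressive in the concrete)

Both members must finish at the same length. With the larger α, the concrete tends to over-expand; the plates restrain it, putting the concrete in compression and the invar in tension. With no external load the two internal forces are equal and opposite, magnitude P.
Compatibility of the two members (thermal + elastic change equal): (α₁ − α₂)ΔT = P·[1/(A₁E₁) + 1/(A₂E₂)].
|α₁ − α₂|·ΔT = 9×10⁻⁶ × 161 = 0.001449.
1/(A₁E₁) + 1/(A₂E₂) = 1/(1450×32×10³) + 1/(1125×145×10³) = 2.768×10⁻⁸ N⁻¹.
So P = 0.001449 / 2.768×10⁻⁸ = 52.34 kN.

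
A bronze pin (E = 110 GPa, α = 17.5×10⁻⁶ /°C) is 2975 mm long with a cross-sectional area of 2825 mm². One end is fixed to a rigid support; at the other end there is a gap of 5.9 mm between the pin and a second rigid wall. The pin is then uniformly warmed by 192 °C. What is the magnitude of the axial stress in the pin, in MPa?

If the wall were absent the pin would grow by αΔT L = 17.5×10⁻⁶ × 192 × 2975 = 9.996 mm.
The gap closes (δ_free > 5.9 mm) and the wall then resists a further 9.996 − 5.9 = 4.096 mm of expansion.
Compatibility: PL/(AE) = 4.096 mm, so σ = P/A = E × (4.096/2975) = 151.4 MPa.

σ ≈ 151 MPa (compressive)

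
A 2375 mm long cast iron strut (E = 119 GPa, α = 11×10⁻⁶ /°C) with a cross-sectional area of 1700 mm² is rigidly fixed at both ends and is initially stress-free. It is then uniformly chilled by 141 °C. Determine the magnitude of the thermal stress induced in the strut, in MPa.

σ ≈ 185 MPa (tensile)

With length fixed, the mechanical strain must cancel the thermal strain αΔT = 11×10⁻⁶ × 141 = 1551×10⁻⁶.
σ = EαΔT = 119×10³ × 11×10⁻⁶ × 141 = 184.6 MPa (tensile; the strut is trying to contract).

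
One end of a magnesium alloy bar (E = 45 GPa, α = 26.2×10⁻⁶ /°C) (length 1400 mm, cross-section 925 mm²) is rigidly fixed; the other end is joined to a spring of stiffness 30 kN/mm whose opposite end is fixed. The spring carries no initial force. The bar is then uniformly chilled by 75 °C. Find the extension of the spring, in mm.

δ ≈ 1.37 mm

Free thermal contraction: δ_free = αΔT L = 26.2×10⁻⁶ × 75 × 1400 = 2.751 mm.
Let P be the tensile force in the spring. The bar extends elastically by PL/(AE) and the spring stretches by P/k; together these equal δ_free.
So P = δ_free / [L/(AE) + 1/k] = 2.751 / [ 1400/(925×45×10³) + 1/(30×10³) ].
P = 2.751 / 6.697×10⁻⁵ = 41080 N.
Spring extension = P/k = 41080/(30×10³) = 1.369 mm.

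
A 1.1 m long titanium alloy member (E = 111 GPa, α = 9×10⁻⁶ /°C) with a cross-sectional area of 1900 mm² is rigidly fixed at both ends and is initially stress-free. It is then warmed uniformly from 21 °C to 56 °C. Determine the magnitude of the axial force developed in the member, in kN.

Full restraint means ε = 0, so the stress is σ = EαΔT = 111×10³ × 9×10⁻⁶ × 35 = 34.97 MPa.
P = AEαΔT = 1900 × 111×10³ × 9×10⁻⁶ × 35 = 66.43 kN (compressive).

P ≈ 66.4 kN (compressive)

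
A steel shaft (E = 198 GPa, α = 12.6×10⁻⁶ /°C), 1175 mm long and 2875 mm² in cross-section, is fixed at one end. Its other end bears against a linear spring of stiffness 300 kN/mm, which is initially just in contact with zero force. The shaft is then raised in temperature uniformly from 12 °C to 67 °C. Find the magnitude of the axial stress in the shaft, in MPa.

Free thermal expansion: δ_free = αΔT L = 12.6×10⁻⁶ × 55 × 1175 = 0.8143 mm.
With a force P in the spring, the elastic change of the shaft is PL/(AE) and that of the spring is P/k; compatibility requires their sum to equal δ_free.
So P = δ_free / [L/(AE) + 1/k] = 0.8143 / [ 1175/(2875×198×10³) + 1/(300×10³) ].
P = 0.8143 / 5.397×10⁻⁶ = 150900 N.
σ = P/A = 150900/2875 = 52.47 MPa.

σ ≈ 52.5 MPa (compressive)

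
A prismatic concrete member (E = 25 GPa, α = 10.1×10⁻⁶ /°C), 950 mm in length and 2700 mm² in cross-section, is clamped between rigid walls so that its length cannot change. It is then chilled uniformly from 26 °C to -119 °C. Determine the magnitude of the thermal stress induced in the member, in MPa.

The supports are rigid, so the total axial strain is zero. The restrained thermal strain is ε = αΔT = 10.1×10⁻⁶ × 145 = 1464.5×10⁻⁶.
σ = EαΔT = 25×10³ × 10.1×10⁻⁶ × 145 = 36.61 MPa (tensile; the member is trying to contract).

σ ≈ 36.6 MPa (tensile)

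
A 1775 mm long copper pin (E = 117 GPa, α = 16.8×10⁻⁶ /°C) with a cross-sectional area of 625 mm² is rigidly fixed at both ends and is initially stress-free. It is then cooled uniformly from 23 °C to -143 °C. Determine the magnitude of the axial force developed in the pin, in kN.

P ≈ 204 kN (tensile)

Full restraint means ε = 0, so the stress is σ = EαΔT = 117×10³ × 16.8×10⁻⁶ × 166 = 326.3 MPa.
Axial force P = σA = 326.3 × 625 = 203900 N = 203.9 kN, tensile.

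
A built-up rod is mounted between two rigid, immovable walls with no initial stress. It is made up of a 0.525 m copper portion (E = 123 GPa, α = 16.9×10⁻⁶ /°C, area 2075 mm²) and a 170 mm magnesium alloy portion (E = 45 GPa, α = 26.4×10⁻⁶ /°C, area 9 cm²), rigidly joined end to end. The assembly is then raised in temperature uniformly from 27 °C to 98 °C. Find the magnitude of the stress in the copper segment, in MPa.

With the walls removed the bar would change length by δ_free = Σ αᵢΔT Lᵢ = 16.9×10⁻⁶×71×525 + 26.4×10⁻⁶×71×170 = 0.9486 mm.
Since the ends are fixed, an axial force P builds up, equal in every segment, with P · Σ Lᵢ/(AᵢEᵢ) = δ_free.
The series flexibility is Σ Lᵢ/(AᵢEᵢ) = 525/(2075×123×10³) + 170/(900×45×10³) = 6.255×10⁻⁶ mm/N.
So P = 0.9486 / 6.255×10⁻⁶ = 151.7 kN, compressive.
σ_{copper} = P / A = 151700 / 2075 = 73.09 MPa.

σ ≈ 73.1 MPa (compressive)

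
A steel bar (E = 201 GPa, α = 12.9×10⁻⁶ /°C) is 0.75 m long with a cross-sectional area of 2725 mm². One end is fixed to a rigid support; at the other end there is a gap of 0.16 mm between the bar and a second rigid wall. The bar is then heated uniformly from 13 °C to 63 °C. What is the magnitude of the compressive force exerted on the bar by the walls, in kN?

Free thermal elongation = αΔT L = 12.9×10⁻⁶ × 50 × 750 = 0.4837 mm.
The gap closes (δ_free > 0.16 mm) and the wall then resists a further 0.4837 − 0.16 = 0.3237 mm of expansion.
So σ = E(δ_free − g)/L = 201×10³ × 0.3237/750 = 86.77 MPa.
P = σA = 86.77 × 2725 = 236.4 kN.

P ≈ 236 kN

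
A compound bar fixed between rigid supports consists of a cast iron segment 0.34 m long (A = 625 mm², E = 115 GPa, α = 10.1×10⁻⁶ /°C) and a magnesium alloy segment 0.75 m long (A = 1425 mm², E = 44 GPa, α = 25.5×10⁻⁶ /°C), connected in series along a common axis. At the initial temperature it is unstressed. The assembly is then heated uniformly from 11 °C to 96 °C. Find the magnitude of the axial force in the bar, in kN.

P ≈ 115 kN (compressive)

Free thermal expansion of the whole bar: Σ αᵢΔT Lᵢ = 10.1×10⁻⁶×85×340 + 25.5×10⁻⁶×85×750 = 1.918 mm.
Since the ends are fixed, an axial force P builds up, equal in every segment, with P · Σ Lᵢ/(AᵢEᵢ) = δ_free.
The series flexibility is Σ Lᵢ/(AᵢEᵢ) = 340/(625×115×10³) + 750/(1425×44×10³) = 1.669×10⁻⁵ mm/N.
P = 1.918 / 1.669×10⁻⁵ = 114900 N = 114.9 kN, compressive.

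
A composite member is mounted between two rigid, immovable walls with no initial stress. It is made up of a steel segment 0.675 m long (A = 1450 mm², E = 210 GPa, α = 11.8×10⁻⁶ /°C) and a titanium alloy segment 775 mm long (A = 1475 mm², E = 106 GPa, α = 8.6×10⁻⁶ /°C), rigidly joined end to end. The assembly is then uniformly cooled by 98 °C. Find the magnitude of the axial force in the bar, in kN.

If the supports were absent, the total length change would be Σ αᵢΔT Lᵢ = 11.8×10⁻⁶×98×675 + 8.6×10⁻⁶×98×775 = 1.434 mm.
Since the ends are fixed, an axial force P builds up, equal in every segment, with P · Σ Lᵢ/(AᵢEᵢ) = δ_free.
Σ Lᵢ/(AᵢEᵢ) = 675/(1450×210×10³) + 775/(1475×106×10³) = 7.174×10⁻⁶ mm/N.
P = 1.434 / 7.174×10⁻⁶ = 199900 N = 199.9 kN, tensile.

P ≈ 200 kN (tensile)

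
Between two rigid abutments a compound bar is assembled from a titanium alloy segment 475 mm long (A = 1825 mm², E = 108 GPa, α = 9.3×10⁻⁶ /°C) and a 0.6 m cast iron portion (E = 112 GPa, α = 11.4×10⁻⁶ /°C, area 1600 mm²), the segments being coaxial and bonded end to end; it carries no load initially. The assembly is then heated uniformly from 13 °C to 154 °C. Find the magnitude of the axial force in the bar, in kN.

With the walls removed the bar would change length by δ_free = Σ αᵢΔT Lᵢ = 9.3×10⁻⁶×141×475 + 11.4×10⁻⁶×141×600 = 1.587 mm.
The rigid supports impose zero overall length change; the single axial force P common to all segments must satisfy P Σ Lᵢ/(AᵢEᵢ) = δ_free.
Σ Lᵢ/(AᵢEᵢ) = 475/(1825×108×10³) + 600/(1600×112×10³) = 5.758×10⁻⁶ mm/N.
P = 1.587 / 5.758×10⁻⁶ = 275700 N = 275.7 kN, compressive.

P ≈ 276 kN (compressive)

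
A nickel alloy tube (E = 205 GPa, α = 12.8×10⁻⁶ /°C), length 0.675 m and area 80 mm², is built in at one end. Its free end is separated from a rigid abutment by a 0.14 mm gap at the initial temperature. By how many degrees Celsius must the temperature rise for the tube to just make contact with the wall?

ΔT ≈ 16.2 °C

The gap closes when αΔT L = 0.14 mm, since the tube is still unstressed at that instant.
So ΔT = g/(αL) = 0.14/(12.8×10⁻⁶ × 675) = 16.2 °C.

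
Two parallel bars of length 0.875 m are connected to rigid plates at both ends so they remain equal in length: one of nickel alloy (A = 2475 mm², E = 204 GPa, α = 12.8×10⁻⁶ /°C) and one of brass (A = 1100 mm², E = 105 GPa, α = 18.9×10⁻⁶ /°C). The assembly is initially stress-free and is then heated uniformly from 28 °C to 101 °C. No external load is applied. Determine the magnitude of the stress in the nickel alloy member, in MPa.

Both members must finish at the same length. With the larger α, the brass tends to over-expand; the plates restrain it, putting the brass in compression and the nickel alloy in tension. With no external load the two internal forces are equal and opposite, magnitude P.
Setting the final lengths equal and cancelling L: (α₁ − α₂)ΔT = P/(A₁E₁) + P/(A₂E₂).
|α₁ − α₂|·ΔT = 6.1×10⁻⁶ × 73 = 0.0004453.
1/(A₁E₁) + 1/(A₂E₂) = 1/(2475×204×10³) + 1/(1100×105×10³) = 1.064×10⁻⁸ N⁻¹.
P = 0.0004453 / 1.064×10⁻⁸ = 41860 N = 41.86 kN.
σ_{nickel alloy} = P/A₁ = 41860/2475 = 16.91 MPa, tensile.

σ ≈ 16.9 MPa (tensile)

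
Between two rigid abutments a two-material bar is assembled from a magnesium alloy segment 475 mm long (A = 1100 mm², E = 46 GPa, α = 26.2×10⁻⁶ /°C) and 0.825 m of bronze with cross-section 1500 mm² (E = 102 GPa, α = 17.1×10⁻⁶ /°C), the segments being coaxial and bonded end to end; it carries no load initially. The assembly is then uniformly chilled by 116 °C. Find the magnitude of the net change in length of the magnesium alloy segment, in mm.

|ΔL| ≈ 0.513 mm

If the supports were absent, the total length change would be Σ αᵢΔT Lᵢ = 26.2×10⁻⁶×116×475 + 17.1×10⁻⁶×116×825 = 3.08 mm.
The walls prevent any net length change, so an axial force P (same in every segment) develops. Compatibility: P · Σ Lᵢ/(AᵢEᵢ) = δ_free.
The series flexibility is Σ Lᵢ/(AᵢEᵢ) = 475/(1100×46×10³) + 825/(1500×102×10³) = 1.478×10⁻⁵ mm/N.
Hence P = δ_free / Σ(L/AE) = 3.08/1.478×10⁻⁵ = 208.4 kN (tensile).
For the magnesium alloy segment, free thermal change = 26.2×10⁻⁶×116×475 = 1.444 mm and elastic change from P = 208400×475/(1100×46×10³) = 1.956 mm; these oppose, so the net change is 0.513 mm (segment lengthens).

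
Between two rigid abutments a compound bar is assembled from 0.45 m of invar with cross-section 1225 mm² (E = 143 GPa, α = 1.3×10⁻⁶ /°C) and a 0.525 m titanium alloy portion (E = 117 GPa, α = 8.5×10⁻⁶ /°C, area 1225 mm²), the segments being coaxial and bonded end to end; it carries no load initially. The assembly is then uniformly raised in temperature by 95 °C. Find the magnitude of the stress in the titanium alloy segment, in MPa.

σ ≈ 62.8 MPa (compressive)

Free thermal expansion of the whole bar: Σ αᵢΔT Lᵢ = 1.3×10⁻⁶×95×450 + 8.5×10⁻⁶×95×525 = 0.4795 mm.
Since the ends are fixed, an axial force P builds up, equal in every segment, with P · Σ Lᵢ/(AᵢEᵢ) = δ_free.
Σ Lᵢ/(AᵢEᵢ) = 450/(1225×143×10³) + 525/(1225×117×10³) = 6.232×10⁻⁶ mm/N.
Hence P = δ_free / Σ(L/AE) = 0.4795/6.232×10⁻⁶ = 76.95 kN (compressive).
σ_{titanium alloy} = P / A = 76950 / 1225 = 62.81 MPa.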